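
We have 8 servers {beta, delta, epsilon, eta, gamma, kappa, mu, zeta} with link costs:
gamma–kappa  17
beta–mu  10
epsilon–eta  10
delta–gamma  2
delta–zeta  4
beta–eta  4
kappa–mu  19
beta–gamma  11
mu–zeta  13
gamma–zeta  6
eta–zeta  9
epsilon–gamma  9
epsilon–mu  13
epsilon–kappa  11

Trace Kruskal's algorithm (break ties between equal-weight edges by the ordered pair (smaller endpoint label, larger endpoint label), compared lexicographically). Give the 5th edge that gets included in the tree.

eta-zeta

Kruskal's algorithm — process edges by increasing weight (ties by edge label):
delta–gamma (2): add — endpoints in different components.
beta–eta (4): add — endpoints in different components.
delta–zeta (4): add — endpoints in different components.
gamma–zeta (6): skip — gamma and zeta already connected.
epsilon–gamma (9): add — endpoints in different components.
eta–zeta (9): add — endpoints in different components.
beta–mu (10): add — endpoints in different components.
epsilon–eta (10): skip — epsilon and eta already connected.
beta–gamma (11): skip — gamma and beta already connected.
epsilon–kappa (11): add — endpoints in different components.
The 5th edge added is eta–zeta.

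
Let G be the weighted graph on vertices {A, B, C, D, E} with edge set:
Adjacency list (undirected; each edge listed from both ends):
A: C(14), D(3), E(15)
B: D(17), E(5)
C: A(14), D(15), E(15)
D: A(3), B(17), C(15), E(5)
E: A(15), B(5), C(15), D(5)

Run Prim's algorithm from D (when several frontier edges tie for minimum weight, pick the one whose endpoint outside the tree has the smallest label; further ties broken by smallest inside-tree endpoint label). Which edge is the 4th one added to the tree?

Prim, starting at D.
Step 1: cheapest edge leaving the tree is A–D (3); add A.
Step 2: cheapest edge leaving the tree is D–E (5); add E.
Step 3: cheapest edge leaving the tree is B–E (5); add B.
Step 4: cheapest edge leaving the tree is A–C (14); add C.
The 4th edge added is A–C.

A-C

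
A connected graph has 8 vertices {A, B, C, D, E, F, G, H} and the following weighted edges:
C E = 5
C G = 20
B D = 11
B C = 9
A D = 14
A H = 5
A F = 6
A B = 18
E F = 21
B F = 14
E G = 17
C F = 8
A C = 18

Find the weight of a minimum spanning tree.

Kruskal: consider edges lightest-first.
A H (5): add — endpoints in different components.
C E (5): add — endpoints in different components.
A F (6): add — endpoints in different components.
C F (8): add — endpoints in different components.
B C (9): add — endpoints in different components.
B D (11): add — endpoints in different components.
A D (14): skip — A and D already connected.
B F (14): skip — B and F already connected.
E G (17): add — endpoints in different components.
MST edges: A H, C E, A F, C F, B C, B D, E G; total weight 5+5+6+8+9+11+17 = 61.

61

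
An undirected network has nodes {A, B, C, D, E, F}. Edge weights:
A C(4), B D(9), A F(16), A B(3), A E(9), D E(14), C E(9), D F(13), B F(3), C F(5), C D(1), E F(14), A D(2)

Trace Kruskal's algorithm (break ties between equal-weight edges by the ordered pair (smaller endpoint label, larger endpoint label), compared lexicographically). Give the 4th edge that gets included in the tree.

Sort edges by weight, then run Kruskal:
C D (1): add — endpoints in different components.
A D (2): add — endpoints in different components.
A B (3): add — endpoints in different components.
B F (3): add — endpoints in different components.
A C (4): skip — A and C already connected.
C F (5): skip — C and F already connected.
A E (9): add — endpoints in different components.
The 4th edge added is B F.

B-F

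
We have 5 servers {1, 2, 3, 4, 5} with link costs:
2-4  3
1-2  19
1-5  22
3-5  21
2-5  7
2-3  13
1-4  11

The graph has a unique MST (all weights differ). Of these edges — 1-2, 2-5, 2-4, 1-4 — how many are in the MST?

Kruskal's algorithm — process edges by increasing weight (ties by edge label):
2-4 (3): add — endpoints in different components.
2-5 (7): add — endpoints in different components.
1-4 (11): add — endpoints in different components.
2-3 (13): add — endpoints in different components.
MST edge set: {2-4, 2-5, 1-4, 2-3}.
Of the listed edges, {2-5, 2-4, 1-4} are in the MST → 3.

3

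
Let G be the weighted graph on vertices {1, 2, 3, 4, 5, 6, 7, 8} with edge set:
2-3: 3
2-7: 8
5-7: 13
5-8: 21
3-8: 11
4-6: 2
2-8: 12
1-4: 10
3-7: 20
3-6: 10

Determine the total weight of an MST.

57

Kruskal: consider edges lightest-first.
4-6 (2): add — endpoints in different components.
2-3 (3): add — endpoints in different components.
2-7 (8): add — endpoints in different components.
1-4 (10): add — endpoints in different components.
3-6 (10): add — endpoints in different components.
3-8 (11): add — endpoints in different components.
2-8 (12): skip — 2 and 8 already connected.
5-7 (13): add — endpoints in different components.
MST edges: 4-6, 2-3, 2-7, 1-4, 3-6, 3-8, 5-7; total weight 2+3+8+10+10+11+13 = 57.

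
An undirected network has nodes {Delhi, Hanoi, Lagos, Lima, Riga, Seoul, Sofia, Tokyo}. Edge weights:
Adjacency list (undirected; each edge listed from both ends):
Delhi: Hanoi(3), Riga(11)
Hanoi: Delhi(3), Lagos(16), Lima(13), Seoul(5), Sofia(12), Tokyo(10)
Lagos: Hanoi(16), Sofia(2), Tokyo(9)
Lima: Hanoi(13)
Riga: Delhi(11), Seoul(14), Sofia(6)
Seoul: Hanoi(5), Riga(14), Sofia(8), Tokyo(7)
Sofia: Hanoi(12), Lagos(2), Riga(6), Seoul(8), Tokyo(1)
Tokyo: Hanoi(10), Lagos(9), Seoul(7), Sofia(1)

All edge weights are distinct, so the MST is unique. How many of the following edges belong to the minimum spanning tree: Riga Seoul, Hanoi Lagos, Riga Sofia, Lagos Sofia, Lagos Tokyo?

Kruskal's algorithm — process edges by increasing weight (ties by edge label):
Sofia Tokyo (1): add — endpoints in different components.
Lagos Sofia (2): add — endpoints in different components.
Delhi Hanoi (3): add — endpoints in different components.
Hanoi Seoul (5): add — endpoints in different components.
Riga Sofia (6): add — endpoints in different components.
Seoul Tokyo (7): add — endpoints in different components.
Seoul Sofia (8): skip — Sofia and Seoul already connected.
Lagos Tokyo (9): skip — Tokyo and Lagos already connected.
Hanoi Tokyo (10): skip — Hanoi and Tokyo already connected.
Delhi Riga (11): skip — Delhi and Riga already connected.
Hanoi Sofia (12): skip — Sofia and Hanoi already connected.
Hanoi Lima (13): add — endpoints in different components.
MST edge set: {Sofia Tokyo, Lagos Sofia, Delhi Hanoi, Hanoi Seoul, Riga Sofia, Seoul Tokyo, Hanoi Lima}.
Of the listed edges, {Riga Sofia, Lagos Sofia} are in the MST → 2.

2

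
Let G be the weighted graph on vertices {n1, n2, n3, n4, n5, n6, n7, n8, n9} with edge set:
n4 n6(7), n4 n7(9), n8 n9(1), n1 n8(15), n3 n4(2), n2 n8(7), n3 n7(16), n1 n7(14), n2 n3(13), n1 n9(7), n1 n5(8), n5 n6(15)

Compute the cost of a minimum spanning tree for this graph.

Prim's algorithm from n2:
Step 1: frontier [n2 n8 7, n2 n3 13] → take n2 n8 (7); add n8.
Step 2: frontier [n2 n3 13, n8 n9 1, n1 n8 15] → take n8 n9 (1); add n9.
Step 3: frontier [n2 n3 13, n1 n8 15, n1 n9 7] → take n1 n9 (7); add n1.
Step 4: frontier [n1 n5 8, n1 n7 14, n2 n3 13] → take n1 n5 (8); add n5.
Step 5: frontier [n1 n7 14, n2 n3 13, n5 n6 15] → take n2 n3 (13); add n3.
Step 6: frontier [n1 n7 14, n3 n4 2, n3 n7 16, n5 n6 15] → take n3 n4 (2); add n4.
Step 7: frontier [n1 n7 14, n3 n7 16, n4 n6 7, n4 n7 9, n5 n6 15] → take n4 n6 (7); add n6.
Step 8: frontier [n1 n7 14, n3 n7 16, n4 n7 9] → take n4 n7 (9); add n7.
MST edges: n2 n8, n8 n9, n1 n9, n1 n5, n2 n3, n3 n4, n4 n6, n4 n7; total weight 7+1+7+8+13+2+7+9 = 54.

54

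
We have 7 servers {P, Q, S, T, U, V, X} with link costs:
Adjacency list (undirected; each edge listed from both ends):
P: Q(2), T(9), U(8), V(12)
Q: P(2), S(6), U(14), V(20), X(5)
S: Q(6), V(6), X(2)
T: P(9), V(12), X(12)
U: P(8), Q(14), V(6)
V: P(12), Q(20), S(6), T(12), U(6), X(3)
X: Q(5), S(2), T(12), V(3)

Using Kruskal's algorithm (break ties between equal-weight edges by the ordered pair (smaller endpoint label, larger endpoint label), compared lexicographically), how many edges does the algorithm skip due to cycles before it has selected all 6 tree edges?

Kruskal: consider edges lightest-first.
P-Q (2): add. Components now {T} {P,Q} {V} {U} {X} {S}
S-X (2): add. Components now {T} {P,Q} {V} {U} {S,X}
V-X (3): add. Components now {T} {P,Q} {S,V,X} {U}
Q-X (5): add. Components now {T} {P,Q,S,V,X} {U}
Q-S (6): skip — S and Q already connected.
S-V (6): skip — V and S already connected.
U-V (6): add. Components now {T} {P,Q,S,U,V,X}
P-U (8): skip — P and U already connected.
P-T (9): add. Components now {P,Q,S,T,U,V,X}
Edges rejected before the tree was complete: 3.

3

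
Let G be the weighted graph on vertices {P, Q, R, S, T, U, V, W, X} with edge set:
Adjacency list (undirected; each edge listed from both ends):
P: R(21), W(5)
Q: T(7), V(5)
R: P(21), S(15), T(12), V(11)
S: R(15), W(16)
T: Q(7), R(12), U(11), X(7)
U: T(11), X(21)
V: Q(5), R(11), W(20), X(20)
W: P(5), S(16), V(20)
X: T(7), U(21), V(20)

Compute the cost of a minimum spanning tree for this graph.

Kruskal: consider edges lightest-first.
P-W (5): add — endpoints in different components.
Q-V (5): add — endpoints in different components.
Q-T (7): add — endpoints in different components.
T-X (7): add — endpoints in different components.
R-V (11): add — endpoints in different components.
T-U (11): add — endpoints in different components.
R-T (12): skip — R and T already connected.
R-S (15): add — endpoints in different components.
S-W (16): add — endpoints in different components.
MST edges: P-W, Q-V, Q-T, T-X, R-V, T-U, R-S, S-W; total weight 5+5+7+7+11+11+15+16 = 77.

77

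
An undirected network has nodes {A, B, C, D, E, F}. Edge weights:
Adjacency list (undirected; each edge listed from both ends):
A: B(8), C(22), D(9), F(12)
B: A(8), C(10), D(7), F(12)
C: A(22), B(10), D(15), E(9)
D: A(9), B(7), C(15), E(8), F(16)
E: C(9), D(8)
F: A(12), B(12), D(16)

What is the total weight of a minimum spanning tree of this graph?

44

Kruskal: consider edges lightest-first.
B D (7): add — endpoints in different components.
A B (8): add — endpoints in different components.
D E (8): add — endpoints in different components.
A D (9): skip — A and D already connected.
C E (9): add — endpoints in different components.
B C (10): skip — B and C already connected.
A F (12): add — endpoints in different components.
MST edges: B D, A B, D E, C E, A F; total weight 7+8+8+9+12 = 44.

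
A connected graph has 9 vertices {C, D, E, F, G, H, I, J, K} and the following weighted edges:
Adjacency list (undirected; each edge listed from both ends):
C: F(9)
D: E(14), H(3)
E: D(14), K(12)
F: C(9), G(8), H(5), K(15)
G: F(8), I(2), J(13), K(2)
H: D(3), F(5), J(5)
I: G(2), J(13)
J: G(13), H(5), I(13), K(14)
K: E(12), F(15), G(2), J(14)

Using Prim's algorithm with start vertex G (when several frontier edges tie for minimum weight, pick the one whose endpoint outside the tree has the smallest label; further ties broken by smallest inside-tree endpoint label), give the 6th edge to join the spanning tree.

H-J

Grow the tree from G using Prim:
Step 1: cheapest edge leaving the tree is G I (2); add I.
Step 2: cheapest edge leaving the tree is G K (2); add K.
Step 3: cheapest edge leaving the tree is F G (8); add F.
Step 4: cheapest edge leaving the tree is F H (5); add H.
Step 5: cheapest edge leaving the tree is D H (3); add D.
Step 6: cheapest edge leaving the tree is H J (5); add J.
Step 7: cheapest edge leaving the tree is C F (9); add C.
Step 8: cheapest edge leaving the tree is E K (12); add E.
The 6th edge added is H J.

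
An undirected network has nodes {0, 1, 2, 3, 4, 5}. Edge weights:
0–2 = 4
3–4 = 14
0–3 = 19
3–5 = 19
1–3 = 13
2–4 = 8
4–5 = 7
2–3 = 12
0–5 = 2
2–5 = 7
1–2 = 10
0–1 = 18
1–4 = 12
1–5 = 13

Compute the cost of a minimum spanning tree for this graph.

Sort edges by weight, then run Kruskal:
0–5 (2): add. Components now {0,5} {1} {2} {3} {4}
0–2 (4): add. Components now {0,2,5} {1} {3} {4}
2–5 (7): skip — 2 and 5 already connected.
4–5 (7): add. Components now {0,2,4,5} {1} {3}
2–4 (8): skip — 2 and 4 already connected.
1–2 (10): add. Components now {0,1,2,4,5} {3}
1–4 (12): skip — 1 and 4 already connected.
2–3 (12): add. Components now {0,1,2,3,4,5}
MST edges: 0–5, 0–2, 4–5, 1–2, 2–3; total weight 2+4+7+10+12 = 35.

35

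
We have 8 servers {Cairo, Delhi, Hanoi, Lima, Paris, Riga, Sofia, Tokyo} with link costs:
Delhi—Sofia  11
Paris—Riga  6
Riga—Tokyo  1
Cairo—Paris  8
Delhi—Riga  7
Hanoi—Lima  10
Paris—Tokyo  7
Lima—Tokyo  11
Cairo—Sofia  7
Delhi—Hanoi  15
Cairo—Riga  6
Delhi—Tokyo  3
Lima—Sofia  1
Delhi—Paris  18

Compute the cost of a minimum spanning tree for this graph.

Grow the tree from Sofia using Prim:
Step 1: frontier [Lima—Sofia 1, Cairo—Sofia 7, Delhi—Sofia 11] → take Lima—Sofia (1); add Lima.
Step 2: frontier [Hanoi—Lima 10, Lima—Tokyo 11, Cairo—Sofia 7, Delhi—Sofia 11] → take Cairo—Sofia (7); add Cairo.
Step 3: frontier [Cairo—Riga 6, Cairo—Paris 8, Hanoi—Lima 10, Lima—Tokyo 11, Delhi—Sofia 11] → take Cairo—Riga (6); add Riga.
Step 4: frontier [Cairo—Paris 8, Hanoi—Lima 10, Lima—Tokyo 11, Riga—Tokyo 1, Paris—Riga 6, Delhi—Riga 7, Delhi—Sofia 11] → take Riga—Tokyo (1); add Tokyo.
Step 5: frontier [Cairo—Paris 8, Hanoi—Lima 10, Paris—Riga 6, Delhi—Riga 7, Delhi—Sofia 11, Delhi—Tokyo 3, Paris—Tokyo 7] → take Delhi—Tokyo (3); add Delhi.
Step 6: frontier [Cairo—Paris 8, Delhi—Hanoi 15, Delhi—Paris 18, Hanoi—Lima 10, Paris—Riga 6, Paris—Tokyo 7] → take Paris—Riga (6); add Paris.
Step 7: frontier [Delhi—Hanoi 15, Hanoi—Lima 10] → take Hanoi—Lima (10); add Hanoi.
MST edges: Lima—Sofia, Cairo—Sofia, Cairo—Riga, Riga—Tokyo, Delhi—Tokyo, Paris—Riga, Hanoi—Lima; total weight 1+7+6+1+3+6+10 = 34.

34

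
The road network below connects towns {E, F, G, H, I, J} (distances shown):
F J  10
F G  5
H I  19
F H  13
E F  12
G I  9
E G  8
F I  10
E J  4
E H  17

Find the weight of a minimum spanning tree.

Grow the tree from H using Prim:
Step 1: cheapest edge leaving the tree is F H (13); add F.
Step 2: cheapest edge leaving the tree is F G (5); add G.
Step 3: cheapest edge leaving the tree is E G (8); add E.
Step 4: cheapest edge leaving the tree is E J (4); add J.
Step 5: cheapest edge leaving the tree is G I (9); add I.
MST edges: F H, F G, E G, E J, G I; total weight 13+5+8+4+9 = 39.

39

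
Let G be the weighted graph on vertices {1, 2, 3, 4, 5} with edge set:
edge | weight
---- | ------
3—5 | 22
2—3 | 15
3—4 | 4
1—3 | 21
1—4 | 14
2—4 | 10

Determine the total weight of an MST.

50

Sort edges by weight, then run Kruskal:
3—4 (4): add — endpoints in different components.
2—4 (10): add — endpoints in different components.
1—4 (14): add — endpoints in different components.
2—3 (15): skip — 2 and 3 already connected.
1—3 (21): skip — 1 and 3 already connected.
3—5 (22): add — endpoints in different components.
MST edges: 3—4, 2—4, 1—4, 3—5; total weight 4+10+14+22 = 50.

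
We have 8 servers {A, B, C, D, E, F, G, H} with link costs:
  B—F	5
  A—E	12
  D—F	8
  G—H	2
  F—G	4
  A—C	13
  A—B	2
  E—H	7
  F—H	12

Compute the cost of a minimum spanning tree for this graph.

41

Prim, starting at F.
Step 1: frontier [F—G 4, B—F 5, D—F 8, F—H 12] → take F—G (4); add G.
Step 2: frontier [B—F 5, D—F 8, F—H 12, G—H 2] → take G—H (2); add H.
Step 3: frontier [B—F 5, D—F 8, E—H 7] → take B—F (5); add B.
Step 4: frontier [A—B 2, D—F 8, E—H 7] → take A—B (2); add A.
Step 5: frontier [A—E 12, A—C 13, D—F 8, E—H 7] → take E—H (7); add E.
Step 6: frontier [A—C 13, D—F 8] → take D—F (8); add D.
Step 7: frontier [A—C 13] → take A—C (13); add C.
MST edges: F—G, G—H, B—F, A—B, E—H, D—F, A—C; total weight 4+2+5+2+7+8+13 = 41.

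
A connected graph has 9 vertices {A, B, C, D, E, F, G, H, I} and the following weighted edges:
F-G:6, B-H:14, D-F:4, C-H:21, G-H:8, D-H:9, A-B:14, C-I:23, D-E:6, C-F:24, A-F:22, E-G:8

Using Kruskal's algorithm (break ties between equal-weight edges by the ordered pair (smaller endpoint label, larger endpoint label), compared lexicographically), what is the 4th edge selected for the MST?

G-H

Sort edges by weight, then run Kruskal:
D-F (4): add — endpoints in different components.
D-E (6): add — endpoints in different components.
F-G (6): add — endpoints in different components.
E-G (8): skip — E and G already connected.
G-H (8): add — endpoints in different components.
D-H (9): skip — D and H already connected.
A-B (14): add — endpoints in different components.
B-H (14): add — endpoints in different components.
C-H (21): add — endpoints in different components.
A-F (22): skip — A and F already connected.
C-I (23): add — endpoints in different components.
The 4th edge added is G-H.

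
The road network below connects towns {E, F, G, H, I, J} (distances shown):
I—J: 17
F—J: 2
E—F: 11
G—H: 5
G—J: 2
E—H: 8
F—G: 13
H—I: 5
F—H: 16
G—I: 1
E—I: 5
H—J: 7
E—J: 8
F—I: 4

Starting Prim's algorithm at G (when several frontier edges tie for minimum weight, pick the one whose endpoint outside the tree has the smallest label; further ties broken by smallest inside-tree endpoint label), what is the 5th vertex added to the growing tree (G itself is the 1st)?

Prim's algorithm from G:
Step 1: frontier [G—I 1, G—J 2, G—H 5, F—G 13] → take G—I (1); add I.
Step 2: frontier [G—J 2, G—H 5, F—G 13, F—I 4, E—I 5, H—I 5, I—J 17] → take G—J (2); add J.
Step 3: frontier [G—H 5, F—G 13, F—I 4, E—I 5, H—I 5, F—J 2, H—J 7, E—J 8] → take F—J (2); add F.
Step 4: frontier [E—F 11, F—H 16, G—H 5, E—I 5, H—I 5, H—J 7, E—J 8] → take E—I (5); add E.
Step 5: frontier [E—H 8, F—H 16, G—H 5, H—I 5, H—J 7] → take G—H (5); add H.
Vertex order: G, I, J, F, E, H. The 5th vertex is E.

E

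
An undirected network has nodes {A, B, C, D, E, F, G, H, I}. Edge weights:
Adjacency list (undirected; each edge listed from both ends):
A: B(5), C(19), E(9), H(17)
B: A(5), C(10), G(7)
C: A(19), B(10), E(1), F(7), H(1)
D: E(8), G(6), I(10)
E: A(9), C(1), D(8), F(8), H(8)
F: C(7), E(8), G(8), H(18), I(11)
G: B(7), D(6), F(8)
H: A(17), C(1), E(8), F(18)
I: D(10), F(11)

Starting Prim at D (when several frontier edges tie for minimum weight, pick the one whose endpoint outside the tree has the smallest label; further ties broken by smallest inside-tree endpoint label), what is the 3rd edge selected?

Prim, starting at D.
Step 1: cheapest edge leaving the tree is D–G (6); add G.
Step 2: cheapest edge leaving the tree is B–G (7); add B.
Step 3: cheapest edge leaving the tree is A–B (5); add A.
Step 4: cheapest edge leaving the tree is D–E (8); add E.
Step 5: cheapest edge leaving the tree is C–E (1); add C.
Step 6: cheapest edge leaving the tree is C–H (1); add H.
Step 7: cheapest edge leaving the tree is C–F (7); add F.
Step 8: cheapest edge leaving the tree is D–I (10); add I.
The 3rd edge added is A–B.

A-B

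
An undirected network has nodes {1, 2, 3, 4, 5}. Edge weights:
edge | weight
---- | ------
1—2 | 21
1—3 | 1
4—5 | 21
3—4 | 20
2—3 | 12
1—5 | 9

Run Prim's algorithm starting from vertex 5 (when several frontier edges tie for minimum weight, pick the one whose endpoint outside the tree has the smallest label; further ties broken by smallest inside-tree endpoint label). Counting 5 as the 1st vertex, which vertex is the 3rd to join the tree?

Grow the tree from 5 using Prim:
Step 1: frontier [1—5 9, 4—5 21] → take 1—5 (9); add 1.
Step 2: frontier [1—3 1, 1—2 21, 4—5 21] → take 1—3 (1); add 3.
Step 3: frontier [1—2 21, 2—3 12, 3—4 20, 4—5 21] → take 2—3 (12); add 2.
Step 4: frontier [3—4 20, 4—5 21] → take 3—4 (20); add 4.
Vertex order: 5, 1, 3, 2, 4. The 3rd vertex is 3.

3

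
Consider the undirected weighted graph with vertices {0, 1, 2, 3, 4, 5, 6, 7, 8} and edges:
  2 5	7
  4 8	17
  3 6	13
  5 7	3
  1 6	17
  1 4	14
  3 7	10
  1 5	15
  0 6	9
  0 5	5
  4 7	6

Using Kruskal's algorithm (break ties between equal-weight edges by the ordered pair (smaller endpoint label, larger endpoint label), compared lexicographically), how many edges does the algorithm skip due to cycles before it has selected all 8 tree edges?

3

Sort edges by weight, then run Kruskal:
5 7 (3): add — endpoints in different components.
0 5 (5): add — endpoints in different components.
4 7 (6): add — endpoints in different components.
2 5 (7): add — endpoints in different components.
0 6 (9): add — endpoints in different components.
3 7 (10): add — endpoints in different components.
3 6 (13): skip — 3 and 6 already connected.
1 4 (14): add — endpoints in different components.
1 5 (15): skip — 1 and 5 already connected.
1 6 (17): skip — 1 and 6 already connected.
4 8 (17): add — endpoints in different components.
Edges rejected before the tree was complete: 3.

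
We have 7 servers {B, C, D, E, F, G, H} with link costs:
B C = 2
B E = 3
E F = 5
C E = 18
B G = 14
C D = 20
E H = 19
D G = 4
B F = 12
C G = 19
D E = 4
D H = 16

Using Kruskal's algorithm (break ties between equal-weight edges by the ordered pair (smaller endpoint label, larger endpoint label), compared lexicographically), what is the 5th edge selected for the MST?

E-F

Kruskal's algorithm — process edges by increasing weight (ties by edge label):
B C (2): add. Components now {B,C} {D} {E} {F} {G} {H}
B E (3): add. Components now {B,C,E} {D} {F} {G} {H}
D E (4): add. Components now {B,C,D,E} {F} {G} {H}
D G (4): add. Components now {B,C,D,E,G} {F} {H}
E F (5): add. Components now {B,C,D,E,F,G} {H}
B F (12): skip — B and F already connected.
B G (14): skip — B and G already connected.
D H (16): add. Components now {B,C,D,E,F,G,H}
The 5th edge added is E F.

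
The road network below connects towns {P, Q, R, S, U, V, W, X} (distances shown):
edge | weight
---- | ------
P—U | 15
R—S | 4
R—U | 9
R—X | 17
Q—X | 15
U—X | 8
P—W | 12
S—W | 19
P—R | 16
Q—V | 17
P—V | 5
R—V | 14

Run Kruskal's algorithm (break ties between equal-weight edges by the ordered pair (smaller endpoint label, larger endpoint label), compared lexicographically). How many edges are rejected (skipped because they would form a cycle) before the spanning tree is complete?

1

Kruskal: consider edges lightest-first.
R—S (4): add — endpoints in different components.
P—V (5): add — endpoints in different components.
U—X (8): add — endpoints in different components.
R—U (9): add — endpoints in different components.
P—W (12): add — endpoints in different components.
R—V (14): add — endpoints in different components.
P—U (15): skip — U and P already connected.
Q—X (15): add — endpoints in different components.
Edges rejected before the tree was complete: 1.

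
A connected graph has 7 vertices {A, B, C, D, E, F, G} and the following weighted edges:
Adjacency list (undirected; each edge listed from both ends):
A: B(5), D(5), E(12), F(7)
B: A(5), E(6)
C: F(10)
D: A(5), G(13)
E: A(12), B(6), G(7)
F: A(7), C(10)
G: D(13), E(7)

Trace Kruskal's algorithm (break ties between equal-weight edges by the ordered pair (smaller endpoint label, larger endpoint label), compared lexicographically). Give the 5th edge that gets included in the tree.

E-G

Kruskal: consider edges lightest-first.
A B (5): add — endpoints in different components.
A D (5): add — endpoints in different components.
B E (6): add — endpoints in different components.
A F (7): add — endpoints in different components.
E G (7): add — endpoints in different components.
C F (10): add — endpoints in different components.
The 5th edge added is E G.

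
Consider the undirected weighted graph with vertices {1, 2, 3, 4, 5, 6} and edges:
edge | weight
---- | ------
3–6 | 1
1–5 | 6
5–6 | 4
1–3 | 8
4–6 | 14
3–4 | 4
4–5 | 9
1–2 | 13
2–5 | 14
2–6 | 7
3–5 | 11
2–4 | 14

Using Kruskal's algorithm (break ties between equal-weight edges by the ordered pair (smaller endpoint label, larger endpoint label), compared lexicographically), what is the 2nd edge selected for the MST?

Sort edges by weight, then run Kruskal:
3–6 (1): add — endpoints in different components.
3–4 (4): add — endpoints in different components.
5–6 (4): add — endpoints in different components.
1–5 (6): add — endpoints in different components.
2–6 (7): add — endpoints in different components.
The 2nd edge added is 3–4.

3-4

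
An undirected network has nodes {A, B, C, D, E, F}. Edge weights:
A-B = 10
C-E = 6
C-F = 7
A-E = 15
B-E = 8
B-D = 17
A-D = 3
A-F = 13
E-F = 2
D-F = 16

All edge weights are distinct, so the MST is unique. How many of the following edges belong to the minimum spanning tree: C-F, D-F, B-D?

0

Kruskal's algorithm — process edges by increasing weight (ties by edge label):
E-F (2): add. Components now {A} {B} {C} {D} {E,F}
A-D (3): add. Components now {A,D} {B} {C} {E,F}
C-E (6): add. Components now {A,D} {B} {C,E,F}
C-F (7): skip — C and F already connected.
B-E (8): add. Components now {A,D} {B,C,E,F}
A-B (10): add. Components now {A,B,C,D,E,F}
MST edge set: {E-F, A-D, C-E, B-E, A-B}.
Of the listed edges, {} are in the MST → 0.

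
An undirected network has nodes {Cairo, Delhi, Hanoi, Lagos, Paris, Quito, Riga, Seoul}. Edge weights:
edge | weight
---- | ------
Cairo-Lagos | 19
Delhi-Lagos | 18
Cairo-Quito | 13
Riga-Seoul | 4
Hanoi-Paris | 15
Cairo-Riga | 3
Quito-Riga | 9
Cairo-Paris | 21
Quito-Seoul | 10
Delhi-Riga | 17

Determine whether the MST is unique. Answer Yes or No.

Yes

Kruskal's algorithm — process edges by increasing weight (ties by edge label):
Cairo-Riga (3): add — endpoints in different components.
Riga-Seoul (4): add — endpoints in different components.
Quito-Riga (9): add — endpoints in different components.
Quito-Seoul (10): skip — Seoul and Quito already connected.
Cairo-Quito (13): skip — Cairo and Quito already connected.
Hanoi-Paris (15): add — endpoints in different components.
Delhi-Riga (17): add — endpoints in different components.
Delhi-Lagos (18): add — endpoints in different components.
Cairo-Lagos (19): skip — Cairo and Lagos already connected.
Cairo-Paris (21): add — endpoints in different components.
Every non-tree edge has weight strictly greater than the heaviest edge on the tree path between its endpoints, so the MST is unique.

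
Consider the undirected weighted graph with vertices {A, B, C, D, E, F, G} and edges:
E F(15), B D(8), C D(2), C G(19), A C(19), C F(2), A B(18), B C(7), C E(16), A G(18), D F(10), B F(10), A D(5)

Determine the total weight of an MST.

Kruskal: consider edges lightest-first.
C D (2): add. Components now {A} {B} {C,D} {E} {F} {G}
C F (2): add. Components now {A} {B} {C,D,F} {E} {G}
A D (5): add. Components now {A,C,D,F} {B} {E} {G}
B C (7): add. Components now {A,B,C,D,F} {E} {G}
B D (8): skip — B and D already connected.
B F (10): skip — B and F already connected.
D F (10): skip — D and F already connected.
E F (15): add. Components now {A,B,C,D,E,F} {G}
C E (16): skip — C and E already connected.
A B (18): skip — A and B already connected.
A G (18): add. Components now {A,B,C,D,E,F,G}
MST edges: C D, C F, A D, B C, E F, A G; total weight 2+2+5+7+15+18 = 49.

49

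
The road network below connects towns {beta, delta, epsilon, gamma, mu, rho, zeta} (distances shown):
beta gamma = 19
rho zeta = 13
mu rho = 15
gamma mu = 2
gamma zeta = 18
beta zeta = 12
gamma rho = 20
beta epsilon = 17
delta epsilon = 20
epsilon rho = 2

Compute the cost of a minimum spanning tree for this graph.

Kruskal: consider edges lightest-first.
epsilon rho (2): add — endpoints in different components.
gamma mu (2): add — endpoints in different components.
beta zeta (12): add — endpoints in different components.
rho zeta (13): add — endpoints in different components.
mu rho (15): add — endpoints in different components.
beta epsilon (17): skip — beta and epsilon already connected.
gamma zeta (18): skip — gamma and zeta already connected.
beta gamma (19): skip — gamma and beta already connected.
delta epsilon (20): add — endpoints in different components.
MST edges: epsilon rho, gamma mu, beta zeta, rho zeta, mu rho, delta epsilon; total weight 2+2+12+13+15+20 = 64.

64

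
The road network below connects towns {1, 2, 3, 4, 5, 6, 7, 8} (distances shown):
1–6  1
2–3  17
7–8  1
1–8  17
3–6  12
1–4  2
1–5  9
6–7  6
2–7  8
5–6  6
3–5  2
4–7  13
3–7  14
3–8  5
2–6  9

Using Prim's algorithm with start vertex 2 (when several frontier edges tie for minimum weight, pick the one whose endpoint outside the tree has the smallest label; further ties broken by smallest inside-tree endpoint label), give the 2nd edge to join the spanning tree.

Grow the tree from 2 using Prim:
Step 1: cheapest edge leaving the tree is 2–7 (8); add 7.
Step 2: cheapest edge leaving the tree is 7–8 (1); add 8.
Step 3: cheapest edge leaving the tree is 3–8 (5); add 3.
Step 4: cheapest edge leaving the tree is 3–5 (2); add 5.
Step 5: cheapest edge leaving the tree is 5–6 (6); add 6.
Step 6: cheapest edge leaving the tree is 1–6 (1); add 1.
Step 7: cheapest edge leaving the tree is 1–4 (2); add 4.
The 2nd edge added is 7–8.

7-8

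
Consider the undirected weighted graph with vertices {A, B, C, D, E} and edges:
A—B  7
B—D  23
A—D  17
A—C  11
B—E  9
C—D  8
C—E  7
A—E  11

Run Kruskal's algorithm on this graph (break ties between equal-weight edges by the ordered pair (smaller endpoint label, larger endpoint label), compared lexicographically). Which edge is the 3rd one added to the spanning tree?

C-D

Kruskal: consider edges lightest-first.
A—B (7): add — endpoints in different components.
C—E (7): add — endpoints in different components.
C—D (8): add — endpoints in different components.
B—E (9): add — endpoints in different components.
The 3rd edge added is C—D.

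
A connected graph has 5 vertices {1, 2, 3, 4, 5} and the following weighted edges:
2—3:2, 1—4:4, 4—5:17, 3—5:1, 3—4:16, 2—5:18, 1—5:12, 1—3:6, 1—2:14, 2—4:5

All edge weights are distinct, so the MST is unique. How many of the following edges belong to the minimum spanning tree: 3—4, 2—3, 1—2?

Kruskal's algorithm — process edges by increasing weight (ties by edge label):
3—5 (1): add. Components now {1} {2} {3,5} {4}
2—3 (2): add. Components now {1} {2,3,5} {4}
1—4 (4): add. Components now {1,4} {2,3,5}
2—4 (5): add. Components now {1,2,3,4,5}
MST edge set: {3—5, 2—3, 1—4, 2—4}.
Of the listed edges, {2—3} are in the MST → 1.

1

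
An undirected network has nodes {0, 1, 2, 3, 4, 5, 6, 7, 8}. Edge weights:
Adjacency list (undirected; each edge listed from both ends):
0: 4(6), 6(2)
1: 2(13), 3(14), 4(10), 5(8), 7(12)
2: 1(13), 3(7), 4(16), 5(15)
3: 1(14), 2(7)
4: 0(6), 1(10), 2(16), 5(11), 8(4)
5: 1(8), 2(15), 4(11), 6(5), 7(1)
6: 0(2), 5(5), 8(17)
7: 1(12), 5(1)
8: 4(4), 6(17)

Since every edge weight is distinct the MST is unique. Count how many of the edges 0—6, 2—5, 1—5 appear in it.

2

Kruskal: consider edges lightest-first.
5—7 (1): add — endpoints in different components.
0—6 (2): add — endpoints in different components.
4—8 (4): add — endpoints in different components.
5—6 (5): add — endpoints in different components.
0—4 (6): add — endpoints in different components.
2—3 (7): add — endpoints in different components.
1—5 (8): add — endpoints in different components.
1—4 (10): skip — 1 and 4 already connected.
4—5 (11): skip — 4 and 5 already connected.
1—7 (12): skip — 1 and 7 already connected.
1—2 (13): add — endpoints in different components.
MST edge set: {5—7, 0—6, 4—8, 5—6, 0—4, 2—3, 1—5, 1—2}.
Of the listed edges, {0—6, 1—5} are in the MST → 2.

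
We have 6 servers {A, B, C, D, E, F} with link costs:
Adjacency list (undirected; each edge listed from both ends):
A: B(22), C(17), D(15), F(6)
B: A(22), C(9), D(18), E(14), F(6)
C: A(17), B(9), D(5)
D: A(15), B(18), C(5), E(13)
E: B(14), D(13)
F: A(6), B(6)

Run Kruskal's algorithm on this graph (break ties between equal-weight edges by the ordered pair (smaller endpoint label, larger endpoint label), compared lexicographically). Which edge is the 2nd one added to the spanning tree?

Kruskal: consider edges lightest-first.
C—D (5): add. Components now {A} {B} {C,D} {E} {F}
A—F (6): add. Components now {A,F} {B} {C,D} {E}
B—F (6): add. Components now {A,B,F} {C,D} {E}
B—C (9): add. Components now {A,B,C,D,F} {E}
D—E (13): add. Components now {A,B,C,D,E,F}
The 2nd edge added is A—F.

A-F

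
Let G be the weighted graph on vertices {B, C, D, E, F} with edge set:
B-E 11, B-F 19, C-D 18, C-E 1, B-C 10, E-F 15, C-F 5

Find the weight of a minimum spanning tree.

34

Prim, starting at B.
Step 1: frontier [B-C 10, B-E 11, B-F 19] → take B-C (10); add C.
Step 2: frontier [B-E 11, B-F 19, C-E 1, C-F 5, C-D 18] → take C-E (1); add E.
Step 3: frontier [B-F 19, C-F 5, C-D 18, E-F 15] → take C-F (5); add F.
Step 4: frontier [C-D 18] → take C-D (18); add D.
MST edges: B-C, C-E, C-F, C-D; total weight 10+1+5+18 = 34.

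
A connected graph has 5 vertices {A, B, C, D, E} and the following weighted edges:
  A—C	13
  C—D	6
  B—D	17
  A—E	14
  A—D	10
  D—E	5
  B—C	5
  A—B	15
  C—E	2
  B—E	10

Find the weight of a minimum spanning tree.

Prim, starting at C.
Step 1: cheapest edge leaving the tree is C—E (2); add E.
Step 2: cheapest edge leaving the tree is B—C (5); add B.
Step 3: cheapest edge leaving the tree is D—E (5); add D.
Step 4: cheapest edge leaving the tree is A—D (10); add A.
MST edges: C—E, B—C, D—E, A—D; total weight 2+5+5+10 = 22.

22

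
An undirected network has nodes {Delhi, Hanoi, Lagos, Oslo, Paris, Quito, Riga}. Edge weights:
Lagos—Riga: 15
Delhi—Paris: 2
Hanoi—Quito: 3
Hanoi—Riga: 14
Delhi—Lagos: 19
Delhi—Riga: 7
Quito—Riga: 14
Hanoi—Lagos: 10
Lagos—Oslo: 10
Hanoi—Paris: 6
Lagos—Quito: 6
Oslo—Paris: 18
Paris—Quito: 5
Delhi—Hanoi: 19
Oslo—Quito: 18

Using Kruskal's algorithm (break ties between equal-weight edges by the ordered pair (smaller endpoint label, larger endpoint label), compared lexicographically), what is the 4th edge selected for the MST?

Lagos-Quito

Kruskal's algorithm — process edges by increasing weight (ties by edge label):
Delhi—Paris (2): add — endpoints in different components.
Hanoi—Quito (3): add — endpoints in different components.
Paris—Quito (5): add — endpoints in different components.
Hanoi—Paris (6): skip — Paris and Hanoi already connected.
Lagos—Quito (6): add — endpoints in different components.
Delhi—Riga (7): add — endpoints in different components.
Hanoi—Lagos (10): skip — Lagos and Hanoi already connected.
Lagos—Oslo (10): add — endpoints in different components.
The 4th edge added is Lagos—Quito.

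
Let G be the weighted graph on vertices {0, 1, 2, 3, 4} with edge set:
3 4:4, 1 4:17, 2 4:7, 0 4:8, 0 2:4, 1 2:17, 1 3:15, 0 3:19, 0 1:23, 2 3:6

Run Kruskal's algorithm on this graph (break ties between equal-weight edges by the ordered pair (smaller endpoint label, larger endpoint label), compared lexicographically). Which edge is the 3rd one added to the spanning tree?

Sort edges by weight, then run Kruskal:
0 2 (4): add. Components now {0,2} {1} {3} {4}
3 4 (4): add. Components now {0,2} {1} {3,4}
2 3 (6): add. Components now {0,2,3,4} {1}
2 4 (7): skip — 2 and 4 already connected.
0 4 (8): skip — 0 and 4 already connected.
1 3 (15): add. Components now {0,1,2,3,4}
The 3rd edge added is 2 3.

2-3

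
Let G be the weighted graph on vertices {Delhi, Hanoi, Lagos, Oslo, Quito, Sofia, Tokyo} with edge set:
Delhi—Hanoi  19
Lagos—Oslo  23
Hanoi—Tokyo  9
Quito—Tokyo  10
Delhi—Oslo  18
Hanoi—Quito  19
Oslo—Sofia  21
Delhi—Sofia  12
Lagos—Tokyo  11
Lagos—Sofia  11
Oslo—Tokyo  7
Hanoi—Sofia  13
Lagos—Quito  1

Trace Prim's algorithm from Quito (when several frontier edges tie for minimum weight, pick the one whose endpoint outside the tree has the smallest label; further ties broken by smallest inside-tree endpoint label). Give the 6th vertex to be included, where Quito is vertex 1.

Sofia

Prim, starting at Quito.
Step 1: frontier [Lagos—Quito 1, Quito—Tokyo 10, Hanoi—Quito 19] → take Lagos—Quito (1); add Lagos.
Step 2: frontier [Lagos—Sofia 11, Lagos—Tokyo 11, Lagos—Oslo 23, Quito—Tokyo 10, Hanoi—Quito 19] → take Quito—Tokyo (10); add Tokyo.
Step 3: frontier [Lagos—Sofia 11, Lagos—Oslo 23, Hanoi—Quito 19, Oslo—Tokyo 7, Hanoi—Tokyo 9] → take Oslo—Tokyo (7); add Oslo.
Step 4: frontier [Lagos—Sofia 11, Delhi—Oslo 18, Oslo—Sofia 21, Hanoi—Quito 19, Hanoi—Tokyo 9] → take Hanoi—Tokyo (9); add Hanoi.
Step 5: frontier [Hanoi—Sofia 13, Delhi—Hanoi 19, Lagos—Sofia 11, Delhi—Oslo 18, Oslo—Sofia 21] → take Lagos—Sofia (11); add Sofia.
Step 6: frontier [Delhi—Hanoi 19, Delhi—Oslo 18, Delhi—Sofia 12] → take Delhi—Sofia (12); add Delhi.
Vertex order: Quito, Lagos, Tokyo, Oslo, Hanoi, Sofia, Delhi. The 6th vertex is Sofia.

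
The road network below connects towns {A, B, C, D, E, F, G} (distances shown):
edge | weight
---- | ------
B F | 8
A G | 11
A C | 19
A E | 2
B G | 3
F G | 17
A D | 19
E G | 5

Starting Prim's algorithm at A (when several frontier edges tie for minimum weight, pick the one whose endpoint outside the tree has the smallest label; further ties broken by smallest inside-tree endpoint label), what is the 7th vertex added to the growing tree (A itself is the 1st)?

D

Grow the tree from A using Prim:
Step 1: cheapest edge leaving the tree is A E (2); add E.
Step 2: cheapest edge leaving the tree is E G (5); add G.
Step 3: cheapest edge leaving the tree is B G (3); add B.
Step 4: cheapest edge leaving the tree is B F (8); add F.
Step 5: cheapest edge leaving the tree is A C (19); add C.
Step 6: cheapest edge leaving the tree is A D (19); add D.
Vertex order: A, E, G, B, F, C, D. The 7th vertex is D.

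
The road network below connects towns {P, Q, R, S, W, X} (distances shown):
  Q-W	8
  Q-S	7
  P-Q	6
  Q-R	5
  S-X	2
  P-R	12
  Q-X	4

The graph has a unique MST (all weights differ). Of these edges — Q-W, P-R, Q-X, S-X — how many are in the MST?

Kruskal's algorithm — process edges by increasing weight (ties by edge label):
S-X (2): add — endpoints in different components.
Q-X (4): add — endpoints in different components.
Q-R (5): add — endpoints in different components.
P-Q (6): add — endpoints in different components.
Q-S (7): skip — Q and S already connected.
Q-W (8): add — endpoints in different components.
MST edge set: {S-X, Q-X, Q-R, P-Q, Q-W}.
Of the listed edges, {Q-W, Q-X, S-X} are in the MST → 3.

3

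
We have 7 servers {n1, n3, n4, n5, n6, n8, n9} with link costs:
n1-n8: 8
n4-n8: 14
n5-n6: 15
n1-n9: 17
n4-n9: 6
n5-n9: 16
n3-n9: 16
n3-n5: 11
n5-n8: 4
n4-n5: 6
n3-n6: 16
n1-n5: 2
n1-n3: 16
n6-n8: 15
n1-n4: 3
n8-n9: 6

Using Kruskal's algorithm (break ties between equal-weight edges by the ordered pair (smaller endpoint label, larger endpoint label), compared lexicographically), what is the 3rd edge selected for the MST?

Sort edges by weight, then run Kruskal:
n1-n5 (2): add — endpoints in different components.
n1-n4 (3): add — endpoints in different components.
n5-n8 (4): add — endpoints in different components.
n4-n5 (6): skip — n4 and n5 already connected.
n4-n9 (6): add — endpoints in different components.
n8-n9 (6): skip — n8 and n9 already connected.
n1-n8 (8): skip — n8 and n1 already connected.
n3-n5 (11): add — endpoints in different components.
n4-n8 (14): skip — n4 and n8 already connected.
n5-n6 (15): add — endpoints in different components.
The 3rd edge added is n5-n8.

n5-n8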